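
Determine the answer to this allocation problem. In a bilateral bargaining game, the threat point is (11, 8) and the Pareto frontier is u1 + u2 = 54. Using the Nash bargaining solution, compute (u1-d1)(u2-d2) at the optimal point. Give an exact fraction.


Step 1: The Nash solution splits surplus symmetrically above the disagreement point
Step 2: u1 = (total + d1 - d2)/2 = (54 + 11 - 8)/2 = 57/2
Step 3: u2 = (total - d1 + d2)/2 = (54 - 11 + 8)/2 = 51/2
Step 4: Nash product = (57/2 - 11) * (51/2 - 8)
Step 5: = 35/2 * 35/2 = 1225/4

1225/4


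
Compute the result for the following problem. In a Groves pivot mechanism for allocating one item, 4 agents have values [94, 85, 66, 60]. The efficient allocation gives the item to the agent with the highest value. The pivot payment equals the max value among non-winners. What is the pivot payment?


Step 1: The efficient winner is agent 0 with value 94
Step 2: Other agents' values: [85, 66, 60]
Step 3: Pivot payment = max(others) = 85
Step 4: The winner pays 85

85


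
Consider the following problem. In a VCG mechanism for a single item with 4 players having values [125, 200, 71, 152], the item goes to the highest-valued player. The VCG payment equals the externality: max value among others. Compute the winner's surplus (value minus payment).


Step 1: The winner is the agent with the highest value: agent 1 with value 200
Step 2: Values of other agents: [125, 71, 152]
Step 3: VCG payment = max of others' values = 152
Step 4: Surplus = 200 - 152 = 48

48


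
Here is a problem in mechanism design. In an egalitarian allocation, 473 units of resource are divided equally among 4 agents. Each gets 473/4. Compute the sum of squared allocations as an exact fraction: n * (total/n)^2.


Step 1: Each agent's share = 473/4
Step 2: Square of each share = (473/4)^2 = 223729/16
Step 3: Sum of squares = 4 * 223729/16 = 223729/4

223729/4


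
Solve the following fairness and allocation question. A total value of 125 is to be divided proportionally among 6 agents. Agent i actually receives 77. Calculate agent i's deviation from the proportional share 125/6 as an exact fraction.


Step 1: Proportional share = 125/6
Step 2: Agent's actual allocation = 77
Step 3: Excess = 77 - 125/6 = 337/6

337/6


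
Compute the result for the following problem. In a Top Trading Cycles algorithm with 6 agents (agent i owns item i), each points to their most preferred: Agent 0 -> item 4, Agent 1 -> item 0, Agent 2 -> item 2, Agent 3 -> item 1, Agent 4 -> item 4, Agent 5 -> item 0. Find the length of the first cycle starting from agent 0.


Step 1: Trace the pointer graph from agent 0: 0 -> 4 -> 4
Step 2: A cycle is detected when we revisit agent 4
Step 3: The cycle is: 4 -> 4
Step 4: Cycle length = 1

1


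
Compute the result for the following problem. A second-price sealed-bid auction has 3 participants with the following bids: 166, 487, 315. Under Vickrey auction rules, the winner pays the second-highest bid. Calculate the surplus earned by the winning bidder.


Step 1: Sort bids in descending order: 487, 315, 166
Step 2: The winning bid is the highest: 487
Step 3: The payment equals the second-highest bid: 315
Step 4: Surplus = winner's bid - payment = 487 - 315 = 172

172


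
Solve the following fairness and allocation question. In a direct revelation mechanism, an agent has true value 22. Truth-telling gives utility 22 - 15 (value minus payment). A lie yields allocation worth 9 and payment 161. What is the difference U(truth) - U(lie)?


Step 1: U(truth) = value - payment = 22 - 15 = 7
Step 2: U(lie) = allocation - payment = 9 - 161 = -152
Step 3: IC gap = 7 - (-152) = 159

159


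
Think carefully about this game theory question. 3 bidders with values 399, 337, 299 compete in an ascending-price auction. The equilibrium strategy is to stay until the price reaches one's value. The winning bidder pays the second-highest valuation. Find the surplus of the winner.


Step 1: Identify the highest value: 399
Step 2: Identify the second-highest value: 337
Step 3: The final price = second-highest value = 337
Step 4: Surplus = 399 - 337 = 62

62


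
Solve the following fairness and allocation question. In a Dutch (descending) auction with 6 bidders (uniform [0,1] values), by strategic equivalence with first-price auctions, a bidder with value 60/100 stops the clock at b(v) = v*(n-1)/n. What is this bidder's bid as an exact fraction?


Step 1: Dutch auctions are strategically equivalent to first-price auctions
Step 2: The equilibrium bid is b(v) = v*(n-1)/n
Step 3: b = 3/5 * 5/6
Step 4: b = 1/2

1/2


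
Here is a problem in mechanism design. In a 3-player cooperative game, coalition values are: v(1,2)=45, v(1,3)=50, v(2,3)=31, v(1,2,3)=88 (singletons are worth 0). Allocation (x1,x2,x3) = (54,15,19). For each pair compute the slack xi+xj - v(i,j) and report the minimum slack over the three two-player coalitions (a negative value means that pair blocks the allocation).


Step 1: Slack for coalition (1,2): x1+x2 - v12 = 69 - 45 = 24
Step 2: Slack for coalition (1,3): x1+x3 - v13 = 73 - 50 = 23
Step 3: Slack for coalition (2,3): x2+x3 - v23 = 34 - 31 = 3
Step 4: Minimum slack = min(24, 23, 3) = 3, attained by (2,3); no pair can gain by deviating, so the allocation is in the core

3


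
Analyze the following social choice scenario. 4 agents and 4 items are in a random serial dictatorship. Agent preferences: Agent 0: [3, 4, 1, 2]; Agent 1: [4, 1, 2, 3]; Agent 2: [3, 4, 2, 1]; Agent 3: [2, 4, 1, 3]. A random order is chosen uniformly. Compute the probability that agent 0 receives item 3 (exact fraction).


Step 1: Agent 0 wants item 3
Step 2: There are 24 possible orderings of agents
Step 3: In 12 orderings, agent 0 gets item 3
Step 4: Probability = 12/24 = 1/2

1/2


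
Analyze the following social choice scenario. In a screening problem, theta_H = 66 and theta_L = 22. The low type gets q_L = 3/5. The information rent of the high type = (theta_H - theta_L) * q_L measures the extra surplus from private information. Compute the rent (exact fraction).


Step 1: theta_H - theta_L = 66 - 22 = 44
Step 2: Information rent = (theta_H - theta_L) * q_L
Step 3: = 44 * 3/5
Step 4: = 132/5

132/5


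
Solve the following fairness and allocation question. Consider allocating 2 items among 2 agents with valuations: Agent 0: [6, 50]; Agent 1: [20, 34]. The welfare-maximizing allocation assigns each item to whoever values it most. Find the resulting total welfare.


Step 1: For each item, find the maximum value among all agents.
Step 2: Item 0 -> Agent 1 (value 20)
Step 3: Item 1 -> Agent 0 (value 50)
Step 4: Total welfare = 20 + 50 = 70

70


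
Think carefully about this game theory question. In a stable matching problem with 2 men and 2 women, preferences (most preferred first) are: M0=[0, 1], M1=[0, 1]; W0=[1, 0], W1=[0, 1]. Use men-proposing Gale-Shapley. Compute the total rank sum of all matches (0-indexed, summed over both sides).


Step 1: Run Gale-Shapley (men propose, women hold best offer):
  M0 proposes to W0; she accepts
  M1 proposes to W0; she switches from M0
  M0 proposes to W1; she accepts
Step 2: Final matching: W0-M1, W1-M0
Step 3: 0-indexed ranks (man's rank of his match, then woman's): 0 + 0 + 1 + 0
Step 4: Total rank sum = 1

1


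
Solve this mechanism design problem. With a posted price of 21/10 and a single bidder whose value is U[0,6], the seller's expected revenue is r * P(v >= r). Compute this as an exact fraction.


Step 1: Posted price r = 21/10, value support [0,6]
Step 2: P(v >= r) = (6 - 21/10)/6 = 13/20
Step 3: Expected revenue = r * P(v >= r) = 21/10 * 13/20
Step 4: Revenue = 273/200

273/200


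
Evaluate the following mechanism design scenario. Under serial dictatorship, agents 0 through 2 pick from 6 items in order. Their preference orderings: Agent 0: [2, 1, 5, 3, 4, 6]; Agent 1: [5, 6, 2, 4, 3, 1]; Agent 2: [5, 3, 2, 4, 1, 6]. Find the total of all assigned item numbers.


Step 1: Agent 0 picks item 2
Step 2: Agent 1 picks item 5
Step 3: Agent 2 picks item 3
Step 4: Sum = 2 + 5 + 3 = 10

10


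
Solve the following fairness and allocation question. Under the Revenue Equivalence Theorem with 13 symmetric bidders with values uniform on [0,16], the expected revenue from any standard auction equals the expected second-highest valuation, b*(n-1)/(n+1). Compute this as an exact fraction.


Step 1: By Revenue Equivalence, expected revenue = b*(n-1)/(n+1)
Step 2: Substituting n = 13, b = 16
Step 3: Revenue = 16*(13-1)/(13+1) = 16*12/14
Step 4: Revenue = 192/14 = 96/7

96/7


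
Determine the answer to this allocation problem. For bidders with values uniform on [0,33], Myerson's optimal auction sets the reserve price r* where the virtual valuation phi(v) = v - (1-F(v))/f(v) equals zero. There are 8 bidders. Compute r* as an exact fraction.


Step 1: For U[0,33], F(v) = v/33 and f(v) = 1/33
Step 2: phi(v) = v - (1 - v/33)/(1/33) = v - (33 - v) = 2v - 33
Step 3: Set phi(r*) = 0: 2r* - 33 = 0
Step 4: r* = 33/2 (the number of bidders n = 8 does not enter)

33/2


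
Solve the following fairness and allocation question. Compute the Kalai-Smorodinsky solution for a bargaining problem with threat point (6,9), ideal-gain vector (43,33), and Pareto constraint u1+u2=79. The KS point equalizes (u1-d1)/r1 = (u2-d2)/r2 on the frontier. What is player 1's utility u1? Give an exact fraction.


Step 1: At the KS point, (u1-d1)/r1 = (u2-d2)/r2 = t and u1+u2 = 79
Step 2: u1 = d1 + r1*t and u2 = d2 + r2*t, so (d1 + r1*t) + (d2 + r2*t) = 79
Step 3: t = (79 - 6 - 9)/(43 + 33) = 64/76 = 16/19
Step 4: u1 = d1 + r1*t = 6 + 43 * 16/19 = 802/19
Step 5: (Check: u2 = d2 + r2*t = 699/19; u1+u2 = 802/19 + 699/19 = 79, on the frontier.)

802/19


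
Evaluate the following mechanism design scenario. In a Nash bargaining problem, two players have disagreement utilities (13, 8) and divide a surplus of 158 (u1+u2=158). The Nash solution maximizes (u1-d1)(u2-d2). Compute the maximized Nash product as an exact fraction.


Step 1: The Nash solution splits surplus symmetrically above the disagreement point
Step 2: u1 = (total + d1 - d2)/2 = (158 + 13 - 8)/2 = 163/2
Step 3: u2 = (total - d1 + d2)/2 = (158 - 13 + 8)/2 = 153/2
Step 4: Nash product = (163/2 - 13) * (153/2 - 8)
Step 5: = 137/2 * 137/2 = 18769/4

18769/4


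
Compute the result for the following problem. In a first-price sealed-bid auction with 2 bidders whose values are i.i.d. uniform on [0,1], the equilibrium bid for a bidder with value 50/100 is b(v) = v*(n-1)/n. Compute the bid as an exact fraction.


Step 1: The symmetric BNE bidding function is b(v) = v * (n-1) / n
Step 2: Substitute v = 1/2 and n = 2
Step 3: b = 1/2 * 1/2
Step 4: b = 1/4

1/4


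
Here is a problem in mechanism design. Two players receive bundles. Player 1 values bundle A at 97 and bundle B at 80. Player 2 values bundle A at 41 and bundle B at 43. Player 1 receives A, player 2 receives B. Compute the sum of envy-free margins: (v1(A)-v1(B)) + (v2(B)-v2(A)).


Step 1: Player 1's margin = v1(A) - v1(B) = 97 - 80 = 17
Step 2: Player 2's margin = v2(B) - v2(A) = 43 - 41 = 2
Step 3: Total margin = 17 + 2 = 19

19


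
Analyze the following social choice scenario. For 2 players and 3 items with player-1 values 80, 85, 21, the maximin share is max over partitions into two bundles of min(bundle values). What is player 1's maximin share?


Step 1: Item values = 80, 85, 21
Step 2: Enumerate all 2-bundle partitions and take the smaller bundle:
  Partition 1: {80} vs {85,21} -> bundles 80, 106; min = 80
  Partition 2: {85} vs {80,21} -> bundles 85, 101; min = 85
  Partition 3: {21} vs {80,85} -> bundles 21, 165; min = 21
Step 3: MMS = max(80, 85, 21) = 85

85


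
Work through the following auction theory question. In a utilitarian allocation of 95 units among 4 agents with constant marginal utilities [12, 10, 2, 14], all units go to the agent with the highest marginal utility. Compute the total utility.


Step 1: The marginal utilities are [12, 10, 2, 14]
Step 2: The highest marginal utility is 14
Step 3: All 95 units go to that agent
Step 4: Total utility = 14 * 95 = 1330

1330


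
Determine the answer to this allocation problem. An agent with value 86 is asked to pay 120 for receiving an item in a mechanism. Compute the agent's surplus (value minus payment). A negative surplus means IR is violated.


Step 1: Surplus = value - payment = 86 - 120 = -34
Step 2: IR is violated (surplus < 0)

-34


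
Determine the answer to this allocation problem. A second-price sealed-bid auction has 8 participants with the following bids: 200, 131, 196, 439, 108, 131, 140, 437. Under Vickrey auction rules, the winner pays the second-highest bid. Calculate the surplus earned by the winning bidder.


Step 1: Sort bids in descending order: 439, 437, 200, 196, 140, 131, 131, 108
Step 2: The winning bid is the highest: 439
Step 3: The payment equals the second-highest bid: 437
Step 4: Surplus = winner's bid - payment = 439 - 437 = 2

2


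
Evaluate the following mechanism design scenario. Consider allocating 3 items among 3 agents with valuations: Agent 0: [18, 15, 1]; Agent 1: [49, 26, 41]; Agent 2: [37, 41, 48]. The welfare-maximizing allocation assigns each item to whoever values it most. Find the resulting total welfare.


Step 1: For each item, find the maximum value among all agents.
Step 2: Item 0 -> Agent 1 (value 49)
Step 3: Item 1 -> Agent 2 (value 41)
Step 4: Item 2 -> Agent 2 (value 48)
Step 5: Total welfare = 49 + 41 + 48 = 138

138


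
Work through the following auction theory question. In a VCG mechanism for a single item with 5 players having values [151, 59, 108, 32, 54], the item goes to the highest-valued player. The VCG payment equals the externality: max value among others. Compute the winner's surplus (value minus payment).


Step 1: The winner is the agent with the highest value: agent 0 with value 151
Step 2: Values of other agents: [59, 108, 32, 54]
Step 3: VCG payment = max of others' values = 108
Step 4: Surplus = 151 - 108 = 43

43


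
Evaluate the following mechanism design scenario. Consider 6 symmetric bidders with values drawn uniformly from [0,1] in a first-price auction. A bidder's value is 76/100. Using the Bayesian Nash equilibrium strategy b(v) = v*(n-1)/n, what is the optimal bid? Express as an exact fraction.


Step 1: The symmetric BNE bidding function is b(v) = v * (n-1) / n
Step 2: Substitute v = 19/25 and n = 6
Step 3: b = 19/25 * 5/6
Step 4: b = 19/30

19/30


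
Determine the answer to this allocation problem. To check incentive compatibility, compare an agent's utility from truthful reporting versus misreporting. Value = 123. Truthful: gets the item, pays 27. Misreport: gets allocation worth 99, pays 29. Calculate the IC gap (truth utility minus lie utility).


Step 1: U(truth) = value - payment = 123 - 27 = 96
Step 2: U(lie) = allocation - payment = 99 - 29 = 70
Step 3: IC gap = 96 - 70 = 26

26


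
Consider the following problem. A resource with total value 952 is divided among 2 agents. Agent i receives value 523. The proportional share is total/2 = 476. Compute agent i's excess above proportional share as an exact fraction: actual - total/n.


Step 1: Proportional share = 952/2 = 476
Step 2: Agent's actual allocation = 523
Step 3: Excess = 523 - 476 = 47

47


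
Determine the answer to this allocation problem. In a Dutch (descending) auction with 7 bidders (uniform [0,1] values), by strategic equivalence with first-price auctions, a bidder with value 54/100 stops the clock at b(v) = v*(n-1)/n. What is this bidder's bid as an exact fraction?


Step 1: Dutch auctions are strategically equivalent to first-price auctions
Step 2: The equilibrium bid is b(v) = v*(n-1)/n
Step 3: b = 27/50 * 6/7
Step 4: b = 81/175

81/175


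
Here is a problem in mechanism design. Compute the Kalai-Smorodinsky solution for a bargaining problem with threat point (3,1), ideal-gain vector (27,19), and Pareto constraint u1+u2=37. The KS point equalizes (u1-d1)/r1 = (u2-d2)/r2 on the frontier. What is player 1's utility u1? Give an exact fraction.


Step 1: At the KS point, (u1-d1)/r1 = (u2-d2)/r2 = t and u1+u2 = 37
Step 2: u1 = d1 + r1*t and u2 = d2 + r2*t, so (d1 + r1*t) + (d2 + r2*t) = 37
Step 3: t = (37 - 3 - 1)/(27 + 19) = 33/46
Step 4: u1 = d1 + r1*t = 3 + 27 * 33/46 = 1029/46
Step 5: (Check: u2 = d2 + r2*t = 673/46; u1+u2 = 1029/46 + 673/46 = 37, on the frontier.)

1029/46


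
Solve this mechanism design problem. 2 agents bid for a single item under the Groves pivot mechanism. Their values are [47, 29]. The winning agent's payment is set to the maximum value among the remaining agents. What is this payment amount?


Step 1: The efficient winner is agent 0 with value 47
Step 2: Other agents' values: [29]
Step 3: Pivot payment = max(others) = 29
Step 4: The winner pays 29

29


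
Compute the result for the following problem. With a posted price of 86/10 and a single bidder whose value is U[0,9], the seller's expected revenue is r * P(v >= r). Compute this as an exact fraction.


Step 1: Posted price r = 43/5, value support [0,9]
Step 2: P(v >= r) = (9 - 43/5)/9 = 2/45
Step 3: Expected revenue = r * P(v >= r) = 43/5 * 2/45
Step 4: Revenue = 86/225

86/225


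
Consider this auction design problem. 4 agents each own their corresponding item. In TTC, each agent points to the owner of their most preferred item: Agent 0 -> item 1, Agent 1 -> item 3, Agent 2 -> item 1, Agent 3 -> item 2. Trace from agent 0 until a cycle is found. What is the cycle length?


Step 1: Trace the pointer graph from agent 0: 0 -> 1 -> 3 -> 2 -> 1
Step 2: A cycle is detected when we revisit agent 1
Step 3: The cycle is: 1 -> 3 -> 2 -> 1
Step 4: Cycle length = 3

3


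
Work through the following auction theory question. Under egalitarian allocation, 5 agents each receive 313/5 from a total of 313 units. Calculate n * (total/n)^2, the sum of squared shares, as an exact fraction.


Step 1: Each agent's share = 313/5
Step 2: Square of each share = (313/5)^2 = 97969/25
Step 3: Sum of squares = 5 * 97969/25 = 97969/5

97969/5


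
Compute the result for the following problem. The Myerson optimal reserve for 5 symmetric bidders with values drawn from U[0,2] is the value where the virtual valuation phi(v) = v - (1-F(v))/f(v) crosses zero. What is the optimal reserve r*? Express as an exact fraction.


Step 1: For U[0,2], F(v) = v/2 and f(v) = 1/2
Step 2: phi(v) = v - (1 - v/2)/(1/2) = v - (2 - v) = 2v - 2
Step 3: Set phi(r*) = 0: 2r* - 2 = 0
Step 4: r* = 2/2 = 1 (the number of bidders n = 5 does not enter)

1


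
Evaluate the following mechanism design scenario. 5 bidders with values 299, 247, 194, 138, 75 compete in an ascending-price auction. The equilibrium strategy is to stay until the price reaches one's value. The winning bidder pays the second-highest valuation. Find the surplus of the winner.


Step 1: Identify the highest value: 299
Step 2: Identify the second-highest value: 247
Step 3: The final price = second-highest value = 247
Step 4: Surplus = 299 - 247 = 52

52


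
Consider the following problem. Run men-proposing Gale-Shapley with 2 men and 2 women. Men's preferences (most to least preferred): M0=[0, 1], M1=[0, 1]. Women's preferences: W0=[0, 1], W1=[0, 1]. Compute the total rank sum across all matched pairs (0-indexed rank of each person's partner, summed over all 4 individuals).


Step 1: Run Gale-Shapley (men propose, women hold best offer):
  M0 proposes to W0; she accepts
  M1 proposes to W0; rejected
  M1 proposes to W1; she accepts
Step 2: Final matching: W0-M0, W1-M1
Step 3: 0-indexed ranks (man's rank of his match, then woman's): 0 + 0 + 1 + 1
Step 4: Total rank sum = 2

2


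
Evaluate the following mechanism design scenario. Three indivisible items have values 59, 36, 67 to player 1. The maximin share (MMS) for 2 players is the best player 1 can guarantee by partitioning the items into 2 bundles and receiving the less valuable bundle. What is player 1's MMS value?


Step 1: Item values = 59, 36, 67
Step 2: Enumerate all 2-bundle partitions and take the smaller bundle:
  Partition 1: {59} vs {36,67} -> bundles 59, 103; min = 59
  Partition 2: {36} vs {59,67} -> bundles 36, 126; min = 36
  Partition 3: {67} vs {59,36} -> bundles 67, 95; min = 67
Step 3: MMS = max(59, 36, 67) = 67

67


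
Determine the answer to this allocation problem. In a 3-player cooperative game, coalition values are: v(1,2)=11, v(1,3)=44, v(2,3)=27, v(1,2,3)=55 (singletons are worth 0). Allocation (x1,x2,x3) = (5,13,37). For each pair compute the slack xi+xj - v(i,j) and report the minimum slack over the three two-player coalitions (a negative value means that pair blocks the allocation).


Step 1: Slack for coalition (1,2): x1+x2 - v12 = 18 - 11 = 7
Step 2: Slack for coalition (1,3): x1+x3 - v13 = 42 - 44 = -2
Step 3: Slack for coalition (2,3): x2+x3 - v23 = 50 - 27 = 23
Step 4: Minimum slack = min(7, -2, 23) = -2, attained by (1,3); coalition (1,3) can block (slack < 0), so the allocation is not in the core

-2


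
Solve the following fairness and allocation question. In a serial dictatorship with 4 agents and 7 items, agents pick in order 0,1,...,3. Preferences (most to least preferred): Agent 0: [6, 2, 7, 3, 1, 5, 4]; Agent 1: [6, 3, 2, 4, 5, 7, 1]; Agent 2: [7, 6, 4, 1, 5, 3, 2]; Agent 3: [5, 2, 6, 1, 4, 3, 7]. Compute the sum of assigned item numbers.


Step 1: Agent 0 picks item 6
Step 2: Agent 1 picks item 3
Step 3: Agent 2 picks item 7
Step 4: Agent 3 picks item 5
Step 5: Sum = 6 + 3 + 7 + 5 = 21

21


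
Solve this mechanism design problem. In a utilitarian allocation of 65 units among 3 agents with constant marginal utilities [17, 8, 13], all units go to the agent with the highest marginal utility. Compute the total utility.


Step 1: The marginal utilities are [17, 8, 13]
Step 2: The highest marginal utility is 17
Step 3: All 65 units go to that agent
Step 4: Total utility = 17 * 65 = 1105

1105


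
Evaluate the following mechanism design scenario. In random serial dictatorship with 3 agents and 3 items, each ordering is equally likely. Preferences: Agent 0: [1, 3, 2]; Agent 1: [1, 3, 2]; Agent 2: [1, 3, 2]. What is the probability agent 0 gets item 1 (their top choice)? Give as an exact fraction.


Step 1: Agent 0 wants item 1
Step 2: There are 6 possible orderings of agents
Step 3: In 2 orderings, agent 0 gets item 1
Step 4: Probability = 2/6 = 1/3

1/3


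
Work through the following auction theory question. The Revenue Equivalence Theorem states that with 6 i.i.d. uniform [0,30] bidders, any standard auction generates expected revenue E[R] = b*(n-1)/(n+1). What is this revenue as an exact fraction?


Step 1: By Revenue Equivalence, expected revenue = b*(n-1)/(n+1)
Step 2: Substituting n = 6, b = 30
Step 3: Revenue = 30*(6-1)/(6+1) = 30*5/7
Step 4: Revenue = 150/7

150/7


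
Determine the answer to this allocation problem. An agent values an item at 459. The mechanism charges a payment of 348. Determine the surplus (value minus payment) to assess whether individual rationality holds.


Step 1: Surplus = value - payment = 459 - 348 = 111
Step 2: IR is satisfied (surplus >= 0)

111


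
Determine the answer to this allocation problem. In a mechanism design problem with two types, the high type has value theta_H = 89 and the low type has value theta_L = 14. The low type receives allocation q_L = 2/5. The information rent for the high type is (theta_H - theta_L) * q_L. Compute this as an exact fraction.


Step 1: theta_H - theta_L = 89 - 14 = 75
Step 2: Information rent = (theta_H - theta_L) * q_L
Step 3: = 75 * 2/5
Step 4: = 30

30


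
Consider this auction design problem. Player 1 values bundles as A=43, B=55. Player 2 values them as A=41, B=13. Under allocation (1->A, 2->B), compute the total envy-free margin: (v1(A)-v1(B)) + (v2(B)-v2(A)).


Step 1: Player 1's margin = v1(A) - v1(B) = 43 - 55 = -12
Step 2: Player 2's margin = v2(B) - v2(A) = 13 - 41 = -28
Step 3: Total margin = -12 + -28 = -40

-40


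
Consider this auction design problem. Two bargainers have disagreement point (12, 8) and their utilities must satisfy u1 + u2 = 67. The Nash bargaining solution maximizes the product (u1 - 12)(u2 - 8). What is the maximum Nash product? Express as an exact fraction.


Step 1: The Nash solution splits surplus symmetrically above the disagreement point
Step 2: u1 = (total + d1 - d2)/2 = (67 + 12 - 8)/2 = 71/2
Step 3: u2 = (total - d1 + d2)/2 = (67 - 12 + 8)/2 = 63/2
Step 4: Nash product = (71/2 - 12) * (63/2 - 8)
Step 5: = 47/2 * 47/2 = 2209/4

2209/4


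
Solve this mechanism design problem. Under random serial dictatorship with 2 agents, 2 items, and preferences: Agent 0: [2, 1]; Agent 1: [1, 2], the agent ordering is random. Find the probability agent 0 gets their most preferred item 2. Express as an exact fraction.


Step 1: Agent 0 wants item 2
Step 2: There are 2 possible orderings of agents
Step 3: In 2 orderings, agent 0 gets item 2
Step 4: Probability = 2/2 = 1

1


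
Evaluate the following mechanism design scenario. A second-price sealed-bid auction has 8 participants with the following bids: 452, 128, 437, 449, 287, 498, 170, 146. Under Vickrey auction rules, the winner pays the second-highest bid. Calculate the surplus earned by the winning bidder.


Step 1: Sort bids in descending order: 498, 452, 449, 437, 287, 170, 146, 128
Step 2: The winning bid is the highest: 498
Step 3: The payment equals the second-highest bid: 452
Step 4: Surplus = winner's bid - payment = 498 - 452 = 46

46


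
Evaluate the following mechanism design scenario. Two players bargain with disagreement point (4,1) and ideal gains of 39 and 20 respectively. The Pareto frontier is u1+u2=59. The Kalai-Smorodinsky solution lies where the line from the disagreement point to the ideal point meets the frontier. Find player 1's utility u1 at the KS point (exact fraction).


Step 1: At the KS point, (u1-d1)/r1 = (u2-d2)/r2 = t and u1+u2 = 59
Step 2: u1 = d1 + r1*t and u2 = d2 + r2*t, so (d1 + r1*t) + (d2 + r2*t) = 59
Step 3: t = (59 - 4 - 1)/(39 + 20) = 54/59
Step 4: u1 = d1 + r1*t = 4 + 39 * 54/59 = 2342/59
Step 5: (Check: u2 = d2 + r2*t = 1139/59; u1+u2 = 2342/59 + 1139/59 = 59, on the frontier.)

2342/59


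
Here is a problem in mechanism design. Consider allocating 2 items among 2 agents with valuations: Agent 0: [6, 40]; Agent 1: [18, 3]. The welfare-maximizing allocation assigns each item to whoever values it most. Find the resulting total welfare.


Step 1: For each item, find the maximum value among all agents.
Step 2: Item 0 -> Agent 1 (value 18)
Step 3: Item 1 -> Agent 0 (value 40)
Step 4: Total welfare = 18 + 40 = 58

58


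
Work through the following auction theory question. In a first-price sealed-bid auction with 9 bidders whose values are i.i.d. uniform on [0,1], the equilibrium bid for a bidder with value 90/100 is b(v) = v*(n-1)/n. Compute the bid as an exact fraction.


Step 1: The symmetric BNE bidding function is b(v) = v * (n-1) / n
Step 2: Substitute v = 9/10 and n = 9
Step 3: b = 9/10 * 8/9
Step 4: b = 4/5

4/5


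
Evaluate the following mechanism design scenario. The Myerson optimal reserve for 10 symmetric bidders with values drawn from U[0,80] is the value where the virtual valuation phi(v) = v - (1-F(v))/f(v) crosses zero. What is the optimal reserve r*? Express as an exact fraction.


Step 1: For U[0,80], F(v) = v/80 and f(v) = 1/80
Step 2: phi(v) = v - (1 - v/80)/(1/80) = v - (80 - v) = 2v - 80
Step 3: Set phi(r*) = 0: 2r* - 80 = 0
Step 4: r* = 80/2 = 40 (the number of bidders n = 10 does not enter)

40


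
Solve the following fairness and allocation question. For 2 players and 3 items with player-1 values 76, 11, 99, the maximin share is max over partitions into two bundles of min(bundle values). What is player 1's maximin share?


Step 1: Item values = 76, 11, 99
Step 2: Enumerate all 2-bundle partitions and take the smaller bundle:
  Partition 1: {76} vs {11,99} -> bundles 76, 110; min = 76
  Partition 2: {11} vs {76,99} -> bundles 11, 175; min = 11
  Partition 3: {99} vs {76,11} -> bundles 99, 87; min = 87
Step 3: MMS = max(76, 11, 87) = 87

87


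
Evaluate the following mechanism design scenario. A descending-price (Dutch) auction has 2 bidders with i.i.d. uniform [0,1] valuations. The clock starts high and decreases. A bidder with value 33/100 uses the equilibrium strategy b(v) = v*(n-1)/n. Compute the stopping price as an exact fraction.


Step 1: Dutch auctions are strategically equivalent to first-price auctions
Step 2: The equilibrium bid is b(v) = v*(n-1)/n
Step 3: b = 33/100 * 1/2
Step 4: b = 33/200

33/200


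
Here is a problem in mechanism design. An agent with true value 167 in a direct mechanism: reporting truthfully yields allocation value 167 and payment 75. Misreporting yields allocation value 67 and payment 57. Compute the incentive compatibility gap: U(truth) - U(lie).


Step 1: U(truth) = value - payment = 167 - 75 = 92
Step 2: U(lie) = allocation - payment = 67 - 57 = 10
Step 3: IC gap = 92 - 10 = 82

82


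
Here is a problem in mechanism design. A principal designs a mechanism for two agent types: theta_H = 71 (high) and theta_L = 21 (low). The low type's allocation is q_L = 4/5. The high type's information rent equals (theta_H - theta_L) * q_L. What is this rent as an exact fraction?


Step 1: theta_H - theta_L = 71 - 21 = 50
Step 2: Information rent = (theta_H - theta_L) * q_L
Step 3: = 50 * 4/5
Step 4: = 40

40


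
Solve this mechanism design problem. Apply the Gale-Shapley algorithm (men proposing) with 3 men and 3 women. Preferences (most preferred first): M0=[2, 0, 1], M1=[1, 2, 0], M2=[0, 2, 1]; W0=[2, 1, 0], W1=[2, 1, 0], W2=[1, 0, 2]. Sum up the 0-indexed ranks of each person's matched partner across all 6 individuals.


Step 1: Run Gale-Shapley (men propose, women hold best offer):
  M0 proposes to W2; she accepts
  M1 proposes to W1; she accepts
  M2 proposes to W0; she accepts
Step 2: Final matching: W0-M2, W1-M1, W2-M0
Step 3: 0-indexed ranks (man's rank of his match, then woman's): 0 + 0 + 0 + 1 + 0 + 1
Step 4: Total rank sum = 2

2


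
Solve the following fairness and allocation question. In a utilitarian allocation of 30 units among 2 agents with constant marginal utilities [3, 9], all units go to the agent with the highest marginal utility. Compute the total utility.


Step 1: The marginal utilities are [3, 9]
Step 2: The highest marginal utility is 9
Step 3: All 30 units go to that agent
Step 4: Total utility = 9 * 30 = 270

270


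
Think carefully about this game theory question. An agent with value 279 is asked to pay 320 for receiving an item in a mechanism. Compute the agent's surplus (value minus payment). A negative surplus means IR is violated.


Step 1: Surplus = value - payment = 279 - 320 = -41
Step 2: IR is violated (surplus < 0)

-41


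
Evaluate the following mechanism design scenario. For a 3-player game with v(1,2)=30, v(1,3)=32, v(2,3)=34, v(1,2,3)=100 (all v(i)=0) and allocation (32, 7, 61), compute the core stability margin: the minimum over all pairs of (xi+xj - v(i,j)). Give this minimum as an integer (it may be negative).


Step 1: Slack for coalition (1,2): x1+x2 - v12 = 39 - 30 = 9
Step 2: Slack for coalition (1,3): x1+x3 - v13 = 93 - 32 = 61
Step 3: Slack for coalition (2,3): x2+x3 - v23 = 68 - 34 = 34
Step 4: Minimum slack = min(9, 61, 34) = 9, attained by (1,2); no pair can gain by deviating, so the allocation is in the core

9


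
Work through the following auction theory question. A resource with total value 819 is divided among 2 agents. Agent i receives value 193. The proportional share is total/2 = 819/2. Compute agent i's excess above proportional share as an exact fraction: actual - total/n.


Step 1: Proportional share = 819/2
Step 2: Agent's actual allocation = 193
Step 3: Excess = 193 - 819/2 = -433/2

-433/2


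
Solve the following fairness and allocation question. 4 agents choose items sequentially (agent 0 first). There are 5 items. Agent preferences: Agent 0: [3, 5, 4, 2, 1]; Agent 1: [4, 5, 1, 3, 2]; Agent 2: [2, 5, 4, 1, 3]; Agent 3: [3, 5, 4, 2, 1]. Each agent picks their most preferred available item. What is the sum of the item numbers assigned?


Step 1: Agent 0 picks item 3
Step 2: Agent 1 picks item 4
Step 3: Agent 2 picks item 2
Step 4: Agent 3 picks item 5
Step 5: Sum = 3 + 4 + 2 + 5 = 14

14


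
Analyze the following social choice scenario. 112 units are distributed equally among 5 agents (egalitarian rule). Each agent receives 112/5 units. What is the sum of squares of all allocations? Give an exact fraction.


Step 1: Each agent's share = 112/5
Step 2: Square of each share = (112/5)^2 = 12544/25
Step 3: Sum of squares = 5 * 12544/25 = 12544/5

12544/5


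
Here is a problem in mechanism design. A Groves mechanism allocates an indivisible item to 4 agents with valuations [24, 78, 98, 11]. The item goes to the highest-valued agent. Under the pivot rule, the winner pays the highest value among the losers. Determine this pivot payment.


Step 1: The efficient winner is agent 2 with value 98
Step 2: Other agents' values: [24, 78, 11]
Step 3: Pivot payment = max(others) = 78
Step 4: The winner pays 78

78


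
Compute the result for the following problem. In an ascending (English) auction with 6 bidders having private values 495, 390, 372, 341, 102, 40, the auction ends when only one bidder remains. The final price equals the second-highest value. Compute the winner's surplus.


Step 1: Identify the highest value: 495
Step 2: Identify the second-highest value: 390
Step 3: The final price = second-highest value = 390
Step 4: Surplus = 495 - 390 = 105

105


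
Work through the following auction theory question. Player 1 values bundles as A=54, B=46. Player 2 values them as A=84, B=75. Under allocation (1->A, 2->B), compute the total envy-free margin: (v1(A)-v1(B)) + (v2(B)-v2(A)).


Step 1: Player 1's margin = v1(A) - v1(B) = 54 - 46 = 8
Step 2: Player 2's margin = v2(B) - v2(A) = 75 - 84 = -9
Step 3: Total margin = 8 + -9 = -1

-1


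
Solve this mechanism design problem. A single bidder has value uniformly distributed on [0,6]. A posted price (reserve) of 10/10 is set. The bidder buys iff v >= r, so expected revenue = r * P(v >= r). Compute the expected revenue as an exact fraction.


Step 1: Posted price r = 1, value support [0,6]
Step 2: P(v >= r) = (6 - 1)/6 = 5/6
Step 3: Expected revenue = r * P(v >= r) = 1 * 5/6
Step 4: Revenue = 5/6

5/6


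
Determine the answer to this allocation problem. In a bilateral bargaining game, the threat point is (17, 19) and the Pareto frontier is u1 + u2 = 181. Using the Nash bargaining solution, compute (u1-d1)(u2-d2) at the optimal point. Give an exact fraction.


Step 1: The Nash solution splits surplus symmetrically above the disagreement point
Step 2: u1 = (total + d1 - d2)/2 = (181 + 17 - 19)/2 = 179/2
Step 3: u2 = (total - d1 + d2)/2 = (181 - 17 + 19)/2 = 183/2
Step 4: Nash product = (179/2 - 17) * (183/2 - 19)
Step 5: = 145/2 * 145/2 = 21025/4

21025/4


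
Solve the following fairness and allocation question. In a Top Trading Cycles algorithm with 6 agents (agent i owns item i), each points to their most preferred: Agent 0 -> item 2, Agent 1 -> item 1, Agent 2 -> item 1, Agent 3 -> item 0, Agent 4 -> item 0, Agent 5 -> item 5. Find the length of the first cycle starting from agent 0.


Step 1: Trace the pointer graph from agent 0: 0 -> 2 -> 1 -> 1
Step 2: A cycle is detected when we revisit agent 1
Step 3: The cycle is: 1 -> 1
Step 4: Cycle length = 1

1


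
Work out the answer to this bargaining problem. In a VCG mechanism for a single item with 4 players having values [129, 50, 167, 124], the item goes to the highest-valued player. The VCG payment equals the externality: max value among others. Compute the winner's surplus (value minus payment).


Step 1: The winner is the agent with the highest value: agent 2 with value 167
Step 2: Values of other agents: [129, 50, 124]
Step 3: VCG payment = max of others' values = 129
Step 4: Surplus = 167 - 129 = 38

38


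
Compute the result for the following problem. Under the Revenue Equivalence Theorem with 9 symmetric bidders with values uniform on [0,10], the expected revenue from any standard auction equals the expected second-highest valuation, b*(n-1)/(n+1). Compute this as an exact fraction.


Step 1: By Revenue Equivalence, expected revenue = b*(n-1)/(n+1)
Step 2: Substituting n = 9, b = 10
Step 3: Revenue = 10*(9-1)/(9+1) = 10*8/10
Step 4: Revenue = 80/10 = 8

8


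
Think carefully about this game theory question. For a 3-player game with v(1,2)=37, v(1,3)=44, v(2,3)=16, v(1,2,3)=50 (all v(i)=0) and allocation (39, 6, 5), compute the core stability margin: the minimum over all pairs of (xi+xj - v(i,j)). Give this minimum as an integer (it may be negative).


Step 1: Slack for coalition (1,2): x1+x2 - v12 = 45 - 37 = 8
Step 2: Slack for coalition (1,3): x1+x3 - v13 = 44 - 44 = 0
Step 3: Slack for coalition (2,3): x2+x3 - v23 = 11 - 16 = -5
Step 4: Minimum slack = min(8, 0, -5) = -5, attained by (2,3); coalition (2,3) can block (slack < 0), so the allocation is not in the core

-5


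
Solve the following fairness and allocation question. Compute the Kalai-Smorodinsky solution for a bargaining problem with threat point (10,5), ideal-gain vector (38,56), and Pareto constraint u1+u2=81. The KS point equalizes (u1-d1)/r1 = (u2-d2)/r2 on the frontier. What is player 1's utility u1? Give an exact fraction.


Step 1: At the KS point, (u1-d1)/r1 = (u2-d2)/r2 = t and u1+u2 = 81
Step 2: u1 = d1 + r1*t and u2 = d2 + r2*t, so (d1 + r1*t) + (d2 + r2*t) = 81
Step 3: t = (81 - 10 - 5)/(38 + 56) = 66/94 = 33/47
Step 4: u1 = d1 + r1*t = 10 + 38 * 33/47 = 1724/47
Step 5: (Check: u2 = d2 + r2*t = 2083/47; u1+u2 = 1724/47 + 2083/47 = 81, on the frontier.)

1724/47


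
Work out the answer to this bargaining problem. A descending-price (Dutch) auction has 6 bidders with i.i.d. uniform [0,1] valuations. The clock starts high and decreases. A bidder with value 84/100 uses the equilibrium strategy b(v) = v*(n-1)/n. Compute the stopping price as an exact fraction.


Step 1: Dutch auctions are strategically equivalent to first-price auctions
Step 2: The equilibrium bid is b(v) = v*(n-1)/n
Step 3: b = 21/25 * 5/6
Step 4: b = 7/10

7/10


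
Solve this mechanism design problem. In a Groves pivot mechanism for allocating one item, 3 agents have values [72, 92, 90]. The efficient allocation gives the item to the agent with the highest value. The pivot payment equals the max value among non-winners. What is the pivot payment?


Step 1: The efficient winner is agent 1 with value 92
Step 2: Other agents' values: [72, 90]
Step 3: Pivot payment = max(others) = 90
Step 4: The winner pays 90

90


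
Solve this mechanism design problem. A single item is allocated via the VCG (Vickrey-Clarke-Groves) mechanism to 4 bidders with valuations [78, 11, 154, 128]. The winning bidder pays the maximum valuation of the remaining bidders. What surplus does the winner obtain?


Step 1: The winner is the agent with the highest value: agent 2 with value 154
Step 2: Values of other agents: [78, 11, 128]
Step 3: VCG payment = max of others' values = 128
Step 4: Surplus = 154 - 128 = 26

26


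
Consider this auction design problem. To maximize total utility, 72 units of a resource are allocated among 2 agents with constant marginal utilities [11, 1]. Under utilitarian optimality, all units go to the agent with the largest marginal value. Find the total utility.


Step 1: The marginal utilities are [11, 1]
Step 2: The highest marginal utility is 11
Step 3: All 72 units go to that agent
Step 4: Total utility = 11 * 72 = 792

792


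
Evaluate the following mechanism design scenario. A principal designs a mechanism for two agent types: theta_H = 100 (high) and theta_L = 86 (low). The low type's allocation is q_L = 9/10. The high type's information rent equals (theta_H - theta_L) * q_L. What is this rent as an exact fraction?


Step 1: theta_H - theta_L = 100 - 86 = 14
Step 2: Information rent = (theta_H - theta_L) * q_L
Step 3: = 14 * 9/10
Step 4: = 63/5

63/5
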